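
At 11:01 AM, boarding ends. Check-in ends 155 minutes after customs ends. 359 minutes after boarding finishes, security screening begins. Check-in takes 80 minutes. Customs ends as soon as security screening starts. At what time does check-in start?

6:15 PM

Security screening starts at 11:01 AM + 359 min = 5:00 PM.
So customs ends at 5:00 PM.
Check-in ends at 5:00 PM + 155 min = 7:35 PM.
Check-in starts at 7:35 PM − 80 min = 6:15 PM.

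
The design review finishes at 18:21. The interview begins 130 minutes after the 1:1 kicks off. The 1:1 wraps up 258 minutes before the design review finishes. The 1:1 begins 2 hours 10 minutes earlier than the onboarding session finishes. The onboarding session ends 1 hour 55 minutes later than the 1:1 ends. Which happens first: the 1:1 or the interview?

The 1:1 ends at 18:21 − 258 min = 14:03.
The onboarding session ends at 14:03 + 115 min = 15:58.
The 1:1 starts at 15:58 − 130 min = 13:48.
The interview starts at 13:48 + 130 min = 15:58.
The 1:1 starts at 13:48 and the interview starts at 15:58, so the 1:1 is first.

the 1:1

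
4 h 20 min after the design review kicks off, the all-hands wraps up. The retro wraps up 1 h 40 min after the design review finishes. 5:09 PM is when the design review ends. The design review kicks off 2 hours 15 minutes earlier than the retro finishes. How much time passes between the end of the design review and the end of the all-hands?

The retro ends at 5:09 PM + 100 min = 6:49 PM.
The design review starts at 6:49 PM − 135 min = 4:34 PM.
The all-hands ends at 4:34 PM + 260 min = 8:54 PM.
From 5:09 PM to 8:54 PM is 225 minutes.

225 minutes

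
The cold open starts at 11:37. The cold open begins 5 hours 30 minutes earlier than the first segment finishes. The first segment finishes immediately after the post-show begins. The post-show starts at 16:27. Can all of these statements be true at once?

No

The first segment ends at 16:27.
The cold open starts at 16:27 − 330 min = 10:57.
But the cold open is also said to start at 11:37 — a 40-minute conflict.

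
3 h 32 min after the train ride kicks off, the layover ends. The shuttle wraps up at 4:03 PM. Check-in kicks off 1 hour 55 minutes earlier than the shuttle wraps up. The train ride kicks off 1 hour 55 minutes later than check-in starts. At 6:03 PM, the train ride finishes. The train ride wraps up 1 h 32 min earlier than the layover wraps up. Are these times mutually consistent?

Check-in starts at 4:03 PM − 115 min = 2:08 PM.
The train ride starts at 2:08 PM + 115 min = 4:03 PM.
The layover ends at 4:03 PM + 212 min = 7:35 PM.
The train ride ends at 7:35 PM − 92 min = 6:03 PM.
That matches the stated 6:03 PM, so the schedule is consistent.

Yes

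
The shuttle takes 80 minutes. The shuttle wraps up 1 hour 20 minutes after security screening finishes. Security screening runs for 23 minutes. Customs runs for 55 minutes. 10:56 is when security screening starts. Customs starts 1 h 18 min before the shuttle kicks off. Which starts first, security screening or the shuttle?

Security screening ends at 10:56 + 23 min = 11:19.
The shuttle ends at 11:19 + 80 min = 12:39.
The shuttle starts at 12:39 − 80 min = 11:19.
Security screening starts at 10:56 and the shuttle starts at 11:19, so security screening is first.

security screening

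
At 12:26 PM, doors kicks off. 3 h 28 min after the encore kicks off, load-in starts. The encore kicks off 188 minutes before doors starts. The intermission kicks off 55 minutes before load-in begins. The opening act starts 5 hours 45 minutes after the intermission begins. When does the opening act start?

5:36 PM

The encore starts at 12:26 PM − 188 min = 9:18 AM.
Load-in starts at 9:18 AM + 208 min = 12:46 PM.
The intermission starts at 12:46 PM − 55 min = 11:51 AM.
The opening act starts at 11:51 AM + 345 min = 5:36 PM.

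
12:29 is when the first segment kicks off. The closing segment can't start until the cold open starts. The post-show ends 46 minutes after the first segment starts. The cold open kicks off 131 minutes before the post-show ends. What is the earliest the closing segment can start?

The post-show ends at 12:29 + 46 min = 13:15.
The cold open starts at 13:15 − 131 min = 11:04.
The closing segment is bounded by the cold open, so the earliest it can start is 11:04.

11:04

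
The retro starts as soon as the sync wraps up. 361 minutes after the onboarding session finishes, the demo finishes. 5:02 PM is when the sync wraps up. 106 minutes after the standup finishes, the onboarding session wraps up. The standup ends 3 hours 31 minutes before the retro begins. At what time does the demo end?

9:18 PM

The retro starts at 5:02 PM.
The standup ends at 5:02 PM − 211 min = 1:31 PM.
The onboarding session ends at 1:31 PM + 106 min = 3:17 PM.
The demo ends at 3:17 PM + 361 min = 9:18 PM.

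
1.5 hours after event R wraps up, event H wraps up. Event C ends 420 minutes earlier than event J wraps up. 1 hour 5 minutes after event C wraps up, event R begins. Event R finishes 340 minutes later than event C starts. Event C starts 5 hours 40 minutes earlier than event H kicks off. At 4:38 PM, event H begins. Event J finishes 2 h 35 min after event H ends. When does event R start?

2:48 PM

Event C starts at 4:38 PM − 340 min = 10:58 AM.
Event R ends at 10:58 AM + 340 min = 4:38 PM.
Event H ends at 4:38 PM + 90 min = 6:08 PM.
Event J ends at 6:08 PM + 155 min = 8:43 PM.
Event C ends at 8:43 PM − 420 min = 1:43 PM.
Event R starts at 1:43 PM + 65 min = 2:48 PM.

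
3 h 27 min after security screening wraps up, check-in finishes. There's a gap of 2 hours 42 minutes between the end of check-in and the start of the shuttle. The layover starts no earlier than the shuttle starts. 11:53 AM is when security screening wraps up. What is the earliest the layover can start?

6:02 PM

Check-in ends at 11:53 AM + 207 min = 3:20 PM.
The shuttle starts at 3:20 PM + 162 min = 6:02 PM.
The layover is bounded by the shuttle, so the earliest it can start is 6:02 PM.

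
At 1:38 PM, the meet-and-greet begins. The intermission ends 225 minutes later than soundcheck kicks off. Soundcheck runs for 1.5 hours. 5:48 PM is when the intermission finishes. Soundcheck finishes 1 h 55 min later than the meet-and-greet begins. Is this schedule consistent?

Yes

Soundcheck ends at 1:38 PM + 115 min = 3:33 PM.
Soundcheck starts at 3:33 PM − 90 min = 2:03 PM.
The intermission ends at 2:03 PM + 225 min = 5:48 PM.
That matches the stated 5:48 PM, so the schedule is consistent.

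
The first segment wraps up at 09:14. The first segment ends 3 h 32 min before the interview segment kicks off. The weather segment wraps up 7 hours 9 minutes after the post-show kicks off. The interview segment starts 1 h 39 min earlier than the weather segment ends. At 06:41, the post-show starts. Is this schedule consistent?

The weather segment ends at 06:41 + 429 min = 13:50.
The interview segment starts at 13:50 − 99 min = 12:11.
The first segment ends at 12:11 − 212 min = 08:39.
But the first segment is also said to end at 09:14 — a 35-minute conflict.

No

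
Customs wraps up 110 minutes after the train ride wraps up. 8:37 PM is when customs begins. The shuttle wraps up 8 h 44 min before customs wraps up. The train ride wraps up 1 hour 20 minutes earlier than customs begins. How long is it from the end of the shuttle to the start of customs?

The train ride ends at 8:37 PM − 80 min = 7:17 PM.
Customs ends at 7:17 PM + 110 min = 9:07 PM.
The shuttle ends at 9:07 PM − 524 min = 12:23 PM.
From 12:23 PM to 8:37 PM is 494 minutes.

494 minutes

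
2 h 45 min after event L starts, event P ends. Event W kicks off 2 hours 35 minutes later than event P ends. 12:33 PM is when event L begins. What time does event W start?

Event P ends at 12:33 PM + 165 min = 3:18 PM.
Event W starts at 3:18 PM + 155 min = 5:53 PM.

5:53 PM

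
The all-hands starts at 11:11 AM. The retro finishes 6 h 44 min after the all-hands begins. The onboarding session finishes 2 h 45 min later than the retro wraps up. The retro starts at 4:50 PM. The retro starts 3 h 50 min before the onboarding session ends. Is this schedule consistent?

Yes

The retro ends at 11:11 AM + 404 min = 5:55 PM.
The onboarding session ends at 5:55 PM + 165 min = 8:40 PM.
The retro starts at 8:40 PM − 230 min = 4:50 PM.
That matches the stated 4:50 PM, so the schedule is consistent.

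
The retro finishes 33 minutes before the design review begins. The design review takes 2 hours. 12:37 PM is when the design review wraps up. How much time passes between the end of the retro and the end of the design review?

The design review starts at 12:37 PM − 120 min = 10:37 AM.
The retro ends at 10:37 AM − 33 min = 10:04 AM.
From 10:04 AM to 12:37 PM is 153 minutes.

153 minutes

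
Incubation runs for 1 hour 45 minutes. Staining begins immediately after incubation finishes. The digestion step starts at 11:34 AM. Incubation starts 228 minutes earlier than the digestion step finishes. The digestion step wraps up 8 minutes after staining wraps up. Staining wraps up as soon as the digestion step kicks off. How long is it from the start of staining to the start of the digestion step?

Staining ends at 11:34 AM.
The digestion step ends at 11:34 AM + 8 min = 11:42 AM.
Incubation starts at 11:42 AM − 228 min = 7:54 AM.
Incubation ends at 7:54 AM + 105 min = 9:39 AM.
So staining starts at 9:39 AM.
From 9:39 AM to 11:34 AM is 1 hour 55 minutes.

1 hour 55 minutes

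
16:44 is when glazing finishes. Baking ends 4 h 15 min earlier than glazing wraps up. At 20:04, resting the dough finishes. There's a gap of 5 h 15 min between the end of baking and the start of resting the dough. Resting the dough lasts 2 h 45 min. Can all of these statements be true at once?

No

Baking ends at 16:44 − 255 min = 12:29.
Resting the dough starts at 12:29 + 315 min = 17:44.
Resting the dough ends at 17:44 + 165 min = 20:29.
But resting the dough is also said to end at 20:04 — a 25-minute conflict.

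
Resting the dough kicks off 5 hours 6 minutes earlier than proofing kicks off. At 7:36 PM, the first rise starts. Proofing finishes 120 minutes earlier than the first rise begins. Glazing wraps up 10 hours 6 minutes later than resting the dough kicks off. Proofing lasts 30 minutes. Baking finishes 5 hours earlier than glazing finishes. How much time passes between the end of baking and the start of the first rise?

Proofing ends at 7:36 PM − 120 min = 5:36 PM.
Proofing starts at 5:36 PM − 30 min = 5:06 PM.
Resting the dough starts at 5:06 PM − 306 min = 12:00 PM.
Glazing ends at 12:00 PM + 606 min = 10:06 PM.
Baking ends at 10:06 PM − 300 min = 5:06 PM.
From 5:06 PM to 7:36 PM is 2.5 hours.

2.5 hours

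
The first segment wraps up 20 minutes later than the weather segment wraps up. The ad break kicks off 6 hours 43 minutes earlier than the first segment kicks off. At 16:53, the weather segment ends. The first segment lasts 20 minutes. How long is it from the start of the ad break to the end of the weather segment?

403 minutes

The first segment ends at 16:53 + 20 min = 17:13.
The first segment starts at 17:13 − 20 min = 16:53.
The ad break starts at 16:53 − 403 min = 10:10.
From 10:10 to 16:53 is 403 minutes.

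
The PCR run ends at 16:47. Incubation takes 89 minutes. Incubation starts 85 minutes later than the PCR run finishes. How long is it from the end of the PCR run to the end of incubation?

Incubation starts at 16:47 + 85 min = 18:12.
Incubation ends at 18:12 + 89 min = 19:41.
From 16:47 to 19:41 is 2 hours 54 minutes.

2 hours 54 minutes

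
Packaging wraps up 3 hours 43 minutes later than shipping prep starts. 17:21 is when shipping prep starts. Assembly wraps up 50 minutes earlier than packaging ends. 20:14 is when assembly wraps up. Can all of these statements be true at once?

Packaging ends at 17:21 + 223 min = 21:04.
Assembly ends at 21:04 − 50 min = 20:14.
That matches the stated 20:14, so the schedule is consistent.

Yes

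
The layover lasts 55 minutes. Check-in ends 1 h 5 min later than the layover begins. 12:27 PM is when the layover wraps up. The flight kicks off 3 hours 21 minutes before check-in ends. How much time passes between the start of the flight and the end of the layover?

3 h 11 min

The layover starts at 12:27 PM − 55 min = 11:32 AM.
Check-in ends at 11:32 AM + 65 min = 12:37 PM.
The flight starts at 12:37 PM − 201 min = 9:16 AM.
From 9:16 AM to 12:27 PM is 3 h 11 min.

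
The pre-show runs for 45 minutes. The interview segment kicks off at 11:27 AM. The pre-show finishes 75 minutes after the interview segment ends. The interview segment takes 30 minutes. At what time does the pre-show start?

The interview segment ends at 11:27 AM + 30 min = 11:57 AM.
The pre-show ends at 11:57 AM + 75 min = 1:12 PM.
The pre-show starts at 1:12 PM − 45 min = 12:27 PM.

12:27 PM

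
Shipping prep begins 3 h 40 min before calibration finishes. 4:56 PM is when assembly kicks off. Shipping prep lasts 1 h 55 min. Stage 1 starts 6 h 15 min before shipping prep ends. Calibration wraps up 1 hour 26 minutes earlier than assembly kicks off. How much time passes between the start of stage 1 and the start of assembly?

566 minutes

Calibration ends at 4:56 PM − 86 min = 3:30 PM.
Shipping prep starts at 3:30 PM − 220 min = 11:50 AM.
Shipping prep ends at 11:50 AM + 115 min = 1:45 PM.
Stage 1 starts at 1:45 PM − 375 min = 7:30 AM.
From 7:30 AM to 4:56 PM is 566 minutes.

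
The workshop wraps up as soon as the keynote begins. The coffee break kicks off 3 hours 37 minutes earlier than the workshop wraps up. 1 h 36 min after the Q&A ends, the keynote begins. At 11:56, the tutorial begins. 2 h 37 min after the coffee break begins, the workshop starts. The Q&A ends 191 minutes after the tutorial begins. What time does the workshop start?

The Q&A ends at 11:56 + 191 min = 15:07.
The keynote starts at 15:07 + 96 min = 16:43.
So the workshop ends at 16:43.
The coffee break starts at 16:43 − 217 min = 13:06.
The workshop starts at 13:06 + 157 min = 15:43.

15:43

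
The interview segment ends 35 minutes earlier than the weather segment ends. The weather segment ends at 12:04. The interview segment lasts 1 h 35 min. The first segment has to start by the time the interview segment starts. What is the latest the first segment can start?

09:54

The interview segment ends at 12:04 − 35 min = 11:29.
The interview segment starts at 11:29 − 95 min = 09:54.
The first segment is bounded by the interview segment, so the latest it can start is 09:54.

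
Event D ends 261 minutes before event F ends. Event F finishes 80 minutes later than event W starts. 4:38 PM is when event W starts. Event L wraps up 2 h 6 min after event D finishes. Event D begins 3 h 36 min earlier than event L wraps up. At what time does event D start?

12:07 PM

Event F ends at 4:38 PM + 80 min = 5:58 PM.
Event D ends at 5:58 PM − 261 min = 1:37 PM.
Event L ends at 1:37 PM + 126 min = 3:43 PM.
Event D starts at 3:43 PM − 216 min = 12:07 PM.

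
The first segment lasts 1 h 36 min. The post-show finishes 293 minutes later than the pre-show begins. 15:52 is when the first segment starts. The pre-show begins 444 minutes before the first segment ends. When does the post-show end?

The first segment ends at 15:52 + 96 min = 17:28.
The pre-show starts at 17:28 − 444 min = 10:04.
The post-show ends at 10:04 + 293 min = 14:57.

14:57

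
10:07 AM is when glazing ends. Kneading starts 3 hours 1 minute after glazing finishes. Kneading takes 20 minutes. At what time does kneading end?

1:28 PM

Kneading starts at 10:07 AM + 181 min = 1:08 PM.
Kneading ends at 1:08 PM + 20 min = 1:28 PM.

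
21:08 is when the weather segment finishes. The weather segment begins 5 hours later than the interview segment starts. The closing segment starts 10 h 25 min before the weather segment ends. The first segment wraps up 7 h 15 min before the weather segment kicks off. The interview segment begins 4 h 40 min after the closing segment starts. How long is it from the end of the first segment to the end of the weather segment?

8 hours

The closing segment starts at 21:08 − 625 min = 10:43.
The interview segment starts at 10:43 + 280 min = 15:23.
The weather segment starts at 15:23 + 300 min = 20:23.
The first segment ends at 20:23 − 435 min = 13:08.
From 13:08 to 21:08 is 8 hours.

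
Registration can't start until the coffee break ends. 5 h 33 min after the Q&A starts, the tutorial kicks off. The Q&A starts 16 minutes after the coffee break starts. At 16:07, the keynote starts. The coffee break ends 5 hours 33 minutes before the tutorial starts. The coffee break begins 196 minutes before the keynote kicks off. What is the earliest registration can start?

The coffee break starts at 16:07 − 196 min = 12:51.
The Q&A starts at 12:51 + 16 min = 13:07.
The tutorial starts at 13:07 + 333 min = 18:40.
The coffee break ends at 18:40 − 333 min = 13:07.
Registration is bounded by the coffee break, so the earliest it can start is 13:07.

13:07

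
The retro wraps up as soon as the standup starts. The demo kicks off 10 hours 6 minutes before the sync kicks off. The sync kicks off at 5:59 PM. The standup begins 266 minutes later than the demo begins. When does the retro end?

12:19 PM

The demo starts at 5:59 PM − 606 min = 7:53 AM.
The standup starts at 7:53 AM + 266 min = 12:19 PM.
So the retro ends at 12:19 PM.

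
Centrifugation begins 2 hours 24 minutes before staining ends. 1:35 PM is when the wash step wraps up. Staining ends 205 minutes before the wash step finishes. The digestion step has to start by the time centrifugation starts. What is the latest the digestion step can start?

7:46 AM

Staining ends at 1:35 PM − 205 min = 10:10 AM.
Centrifugation starts at 10:10 AM − 144 min = 7:46 AM.
The digestion step is bounded by centrifugation, so the latest it can start is 7:46 AM.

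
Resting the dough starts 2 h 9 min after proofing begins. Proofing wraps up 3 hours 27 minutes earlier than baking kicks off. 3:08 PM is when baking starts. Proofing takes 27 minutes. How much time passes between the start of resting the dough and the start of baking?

1 hour 45 minutes

Proofing ends at 3:08 PM − 207 min = 11:41 AM.
Proofing starts at 11:41 AM − 27 min = 11:14 AM.
Resting the dough starts at 11:14 AM + 129 min = 1:23 PM.
From 1:23 PM to 3:08 PM is 1 hour 45 minutes.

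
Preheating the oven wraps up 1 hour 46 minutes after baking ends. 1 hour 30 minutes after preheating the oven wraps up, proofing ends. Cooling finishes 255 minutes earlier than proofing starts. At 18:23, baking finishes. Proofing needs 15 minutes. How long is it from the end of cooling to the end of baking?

1 hour 14 minutes

Preheating the oven ends at 18:23 + 106 min = 20:09.
Proofing ends at 20:09 + 90 min = 21:39.
Proofing starts at 21:39 − 15 min = 21:24.
Cooling ends at 21:24 − 255 min = 17:09.
From 17:09 to 18:23 is 1 hour 14 minutes.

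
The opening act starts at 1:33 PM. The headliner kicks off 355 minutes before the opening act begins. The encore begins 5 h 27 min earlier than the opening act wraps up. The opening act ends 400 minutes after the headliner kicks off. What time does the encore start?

8:51 AM

The headliner starts at 1:33 PM − 355 min = 7:38 AM.
The opening act ends at 7:38 AM + 400 min = 2:18 PM.
The encore starts at 2:18 PM − 327 min = 8:51 AM.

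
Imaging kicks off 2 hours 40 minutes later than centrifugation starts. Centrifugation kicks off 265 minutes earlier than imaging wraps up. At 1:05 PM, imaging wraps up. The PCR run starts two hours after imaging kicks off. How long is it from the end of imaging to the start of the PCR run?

Centrifugation starts at 1:05 PM − 265 min = 8:40 AM.
Imaging starts at 8:40 AM + 160 min = 11:20 AM.
The PCR run starts at 11:20 AM + 120 min = 1:20 PM.
From 1:05 PM to 1:20 PM is 15 minutes.

15 minutes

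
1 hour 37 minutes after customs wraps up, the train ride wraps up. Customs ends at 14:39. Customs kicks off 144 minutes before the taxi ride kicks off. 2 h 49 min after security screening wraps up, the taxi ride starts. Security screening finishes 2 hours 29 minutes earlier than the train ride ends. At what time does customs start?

14:12

The train ride ends at 14:39 + 97 min = 16:16.
Security screening ends at 16:16 − 149 min = 13:47.
The taxi ride starts at 13:47 + 169 min = 16:36.
Customs starts at 16:36 − 144 min = 14:12.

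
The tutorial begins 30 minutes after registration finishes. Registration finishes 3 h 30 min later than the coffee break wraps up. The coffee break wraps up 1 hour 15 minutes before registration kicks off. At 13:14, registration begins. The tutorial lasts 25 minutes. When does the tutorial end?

The coffee break ends at 13:14 − 75 min = 11:59.
Registration ends at 11:59 + 210 min = 15:29.
The tutorial starts at 15:29 + 30 min = 15:59.
The tutorial ends at 15:59 + 25 min = 16:24.

16:24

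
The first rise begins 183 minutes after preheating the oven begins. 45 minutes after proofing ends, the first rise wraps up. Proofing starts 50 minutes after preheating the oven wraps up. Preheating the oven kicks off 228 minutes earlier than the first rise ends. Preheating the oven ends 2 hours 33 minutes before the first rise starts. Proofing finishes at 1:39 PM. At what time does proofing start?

11:56 AM

The first rise ends at 1:39 PM + 45 min = 2:24 PM.
Preheating the oven starts at 2:24 PM − 228 min = 10:36 AM.
The first rise starts at 10:36 AM + 183 min = 1:39 PM.
Preheating the oven ends at 1:39 PM − 153 min = 11:06 AM.
Proofing starts at 11:06 AM + 50 min = 11:56 AM.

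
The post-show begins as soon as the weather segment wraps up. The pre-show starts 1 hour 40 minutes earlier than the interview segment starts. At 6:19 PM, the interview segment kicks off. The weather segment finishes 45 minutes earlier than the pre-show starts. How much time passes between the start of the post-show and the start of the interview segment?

2 hours 25 minutes

The pre-show starts at 6:19 PM − 100 min = 4:39 PM.
The weather segment ends at 4:39 PM − 45 min = 3:54 PM.
So the post-show starts at 3:54 PM.
From 3:54 PM to 6:19 PM is 2 hours 25 minutes.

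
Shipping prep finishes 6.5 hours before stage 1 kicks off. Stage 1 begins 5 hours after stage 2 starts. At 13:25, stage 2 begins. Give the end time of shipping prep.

Stage 1 starts at 13:25 + 300 min = 18:25.
Shipping prep ends at 18:25 − 390 min = 11:55.

11:55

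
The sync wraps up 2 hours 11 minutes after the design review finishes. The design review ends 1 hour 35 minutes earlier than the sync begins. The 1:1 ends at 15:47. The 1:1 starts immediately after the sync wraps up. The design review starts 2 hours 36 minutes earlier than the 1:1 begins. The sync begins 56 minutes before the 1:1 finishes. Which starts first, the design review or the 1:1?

The sync starts at 15:47 − 56 min = 14:51.
The design review ends at 14:51 − 95 min = 13:16.
The sync ends at 13:16 + 131 min = 15:27.
So the 1:1 starts at 15:27.
The design review starts at 15:27 − 156 min = 12:51.
The design review starts at 12:51 and the 1:1 starts at 15:27, so the design review is first.

the design review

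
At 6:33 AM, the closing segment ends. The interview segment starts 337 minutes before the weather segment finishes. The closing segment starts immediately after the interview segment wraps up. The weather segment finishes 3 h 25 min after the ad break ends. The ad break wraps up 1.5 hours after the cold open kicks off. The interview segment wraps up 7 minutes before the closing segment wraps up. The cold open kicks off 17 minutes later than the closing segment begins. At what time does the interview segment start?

6:01 AM

The interview segment ends at 6:33 AM − 7 min = 6:26 AM.
So the closing segment starts at 6:26 AM.
The cold open starts at 6:26 AM + 17 min = 6:43 AM.
The ad break ends at 6:43 AM + 90 min = 8:13 AM.
The weather segment ends at 8:13 AM + 205 min = 11:38 AM.
The interview segment starts at 11:38 AM − 337 min = 6:01 AM.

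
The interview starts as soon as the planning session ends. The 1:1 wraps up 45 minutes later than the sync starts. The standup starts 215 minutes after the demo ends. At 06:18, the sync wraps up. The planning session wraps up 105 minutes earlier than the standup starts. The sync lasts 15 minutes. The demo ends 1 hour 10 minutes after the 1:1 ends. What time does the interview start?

The sync starts at 06:18 − 15 min = 06:03.
The 1:1 ends at 06:03 + 45 min = 06:48.
The demo ends at 06:48 + 70 min = 07:58.
The standup starts at 07:58 + 215 min = 11:33.
The planning session ends at 11:33 − 105 min = 09:48.
So the interview starts at 09:48.

09:48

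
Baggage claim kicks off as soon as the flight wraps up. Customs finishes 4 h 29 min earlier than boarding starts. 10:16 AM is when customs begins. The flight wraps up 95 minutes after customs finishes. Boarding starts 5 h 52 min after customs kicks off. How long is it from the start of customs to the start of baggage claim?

Boarding starts at 10:16 AM + 352 min = 4:08 PM.
Customs ends at 4:08 PM − 269 min = 11:39 AM.
The flight ends at 11:39 AM + 95 min = 1:14 PM.
So baggage claim starts at 1:14 PM.
From 10:16 AM to 1:14 PM is 2 hours 58 minutes.

2 hours 58 minutes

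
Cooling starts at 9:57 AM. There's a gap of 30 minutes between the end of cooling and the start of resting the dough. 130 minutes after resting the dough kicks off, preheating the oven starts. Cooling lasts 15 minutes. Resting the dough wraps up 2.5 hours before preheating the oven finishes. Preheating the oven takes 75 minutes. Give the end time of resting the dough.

Cooling ends at 9:57 AM + 15 min = 10:12 AM.
Resting the dough starts at 10:12 AM + 30 min = 10:42 AM.
Preheating the oven starts at 10:42 AM + 130 min = 12:52 PM.
Preheating the oven ends at 12:52 PM + 75 min = 2:07 PM.
Resting the dough ends at 2:07 PM − 150 min = 11:37 AM.

11:37 AM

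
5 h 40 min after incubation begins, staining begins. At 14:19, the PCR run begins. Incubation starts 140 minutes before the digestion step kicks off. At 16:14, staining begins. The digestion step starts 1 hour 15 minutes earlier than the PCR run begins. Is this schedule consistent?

No

The digestion step starts at 14:19 − 75 min = 13:04.
Incubation starts at 13:04 − 140 min = 10:44.
Staining starts at 10:44 + 340 min = 16:24.
But staining is also said to start at 16:14 — a 10-minute conflict.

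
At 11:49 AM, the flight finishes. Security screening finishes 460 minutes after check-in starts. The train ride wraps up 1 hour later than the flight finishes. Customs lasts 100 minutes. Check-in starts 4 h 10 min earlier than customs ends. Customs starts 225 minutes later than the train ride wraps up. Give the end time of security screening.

9:44 PM

The train ride ends at 11:49 AM + 60 min = 12:49 PM.
Customs starts at 12:49 PM + 225 min = 4:34 PM.
Customs ends at 4:34 PM + 100 min = 6:14 PM.
Check-in starts at 6:14 PM − 250 min = 2:04 PM.
Security screening ends at 2:04 PM + 460 min = 9:44 PM.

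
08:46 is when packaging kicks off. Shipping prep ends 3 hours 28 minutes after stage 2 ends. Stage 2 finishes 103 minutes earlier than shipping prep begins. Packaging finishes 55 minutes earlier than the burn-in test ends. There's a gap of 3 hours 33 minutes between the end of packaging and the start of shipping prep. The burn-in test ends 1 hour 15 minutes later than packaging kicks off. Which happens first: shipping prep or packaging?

packaging

The burn-in test ends at 08:46 + 75 min = 10:01.
Packaging ends at 10:01 − 55 min = 09:06.
Shipping prep starts at 09:06 + 213 min = 12:39.
Shipping prep starts at 12:39 and packaging starts at 08:46, so packaging is first.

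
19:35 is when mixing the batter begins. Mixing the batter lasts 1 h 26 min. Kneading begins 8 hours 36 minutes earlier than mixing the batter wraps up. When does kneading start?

Mixing the batter ends at 19:35 + 86 min = 21:01.
Kneading starts at 21:01 − 516 min = 12:25.

12:25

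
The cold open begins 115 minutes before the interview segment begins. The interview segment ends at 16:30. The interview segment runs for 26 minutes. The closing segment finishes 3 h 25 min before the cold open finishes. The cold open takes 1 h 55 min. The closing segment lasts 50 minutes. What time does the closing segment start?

11:49

The interview segment starts at 16:30 − 26 min = 16:04.
The cold open starts at 16:04 − 115 min = 14:09.
The cold open ends at 14:09 + 115 min = 16:04.
The closing segment ends at 16:04 − 205 min = 12:39.
The closing segment starts at 12:39 − 50 min = 11:49.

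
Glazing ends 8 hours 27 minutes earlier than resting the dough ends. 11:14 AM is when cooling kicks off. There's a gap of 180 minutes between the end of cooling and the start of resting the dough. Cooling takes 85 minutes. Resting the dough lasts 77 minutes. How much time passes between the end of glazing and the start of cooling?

165 minutes

Cooling ends at 11:14 AM + 85 min = 12:39 PM.
Resting the dough starts at 12:39 PM + 180 min = 3:39 PM.
Resting the dough ends at 3:39 PM + 77 min = 4:56 PM.
Glazing ends at 4:56 PM − 507 min = 8:29 AM.
From 8:29 AM to 11:14 AM is 165 minutes.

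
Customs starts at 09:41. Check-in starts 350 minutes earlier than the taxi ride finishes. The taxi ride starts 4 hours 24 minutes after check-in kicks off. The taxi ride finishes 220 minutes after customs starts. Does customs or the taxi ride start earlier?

customs

The taxi ride ends at 09:41 + 220 min = 13:21.
Check-in starts at 13:21 − 350 min = 07:31.
The taxi ride starts at 07:31 + 264 min = 11:55.
Customs starts at 09:41 and the taxi ride starts at 11:55, so customs is first.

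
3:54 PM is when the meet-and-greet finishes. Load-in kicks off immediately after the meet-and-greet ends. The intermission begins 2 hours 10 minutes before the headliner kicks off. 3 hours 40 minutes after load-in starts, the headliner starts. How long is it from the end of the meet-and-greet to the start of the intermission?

an hour and a half

Load-in starts at 3:54 PM.
The headliner starts at 3:54 PM + 220 min = 7:34 PM.
The intermission starts at 7:34 PM − 130 min = 5:24 PM.
From 3:54 PM to 5:24 PM is an hour and a half.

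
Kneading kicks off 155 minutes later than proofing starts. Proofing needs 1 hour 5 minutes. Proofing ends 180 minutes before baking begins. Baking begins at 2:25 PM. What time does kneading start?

Proofing ends at 2:25 PM − 180 min = 11:25 AM.
Proofing starts at 11:25 AM − 65 min = 10:20 AM.
Kneading starts at 10:20 AM + 155 min = 12:55 PM.

12:55 PM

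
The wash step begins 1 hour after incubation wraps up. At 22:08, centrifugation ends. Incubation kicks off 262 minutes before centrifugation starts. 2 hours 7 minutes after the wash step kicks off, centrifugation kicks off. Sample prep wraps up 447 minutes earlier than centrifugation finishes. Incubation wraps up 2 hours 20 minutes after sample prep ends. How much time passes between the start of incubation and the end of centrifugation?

6 h 22 min

Sample prep ends at 22:08 − 447 min = 14:41.
Incubation ends at 14:41 + 140 min = 17:01.
The wash step starts at 17:01 + 60 min = 18:01.
Centrifugation starts at 18:01 + 127 min = 20:08.
Incubation starts at 20:08 − 262 min = 15:46.
From 15:46 to 22:08 is 6 h 22 min.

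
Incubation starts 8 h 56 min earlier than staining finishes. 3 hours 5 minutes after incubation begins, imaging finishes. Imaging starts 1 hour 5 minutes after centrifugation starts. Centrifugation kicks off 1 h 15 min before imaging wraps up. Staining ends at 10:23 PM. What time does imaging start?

4:22 PM

Incubation starts at 10:23 PM − 536 min = 1:27 PM.
Imaging ends at 1:27 PM + 185 min = 4:32 PM.
Centrifugation starts at 4:32 PM − 75 min = 3:17 PM.
Imaging starts at 3:17 PM + 65 min = 4:22 PM.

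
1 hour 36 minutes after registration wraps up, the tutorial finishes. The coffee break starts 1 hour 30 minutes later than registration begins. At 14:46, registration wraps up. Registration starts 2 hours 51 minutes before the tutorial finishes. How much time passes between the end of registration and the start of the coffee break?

15 minutes

The tutorial ends at 14:46 + 96 min = 16:22.
Registration starts at 16:22 − 171 min = 13:31.
The coffee break starts at 13:31 + 90 min = 15:01.
From 14:46 to 15:01 is 15 minutes.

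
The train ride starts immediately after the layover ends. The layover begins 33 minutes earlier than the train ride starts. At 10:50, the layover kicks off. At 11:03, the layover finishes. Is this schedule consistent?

No

The train ride starts at 11:03.
The layover starts at 11:03 − 33 min = 10:30.
But the layover is also said to start at 10:50 — a 20-minute conflict.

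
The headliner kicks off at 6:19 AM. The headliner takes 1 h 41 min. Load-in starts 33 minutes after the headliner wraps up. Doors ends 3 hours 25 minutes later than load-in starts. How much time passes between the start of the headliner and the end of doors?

5 h 39 min

The headliner ends at 6:19 AM + 101 min = 8:00 AM.
Load-in starts at 8:00 AM + 33 min = 8:33 AM.
Doors ends at 8:33 AM + 205 min = 11:58 AM.
From 6:19 AM to 11:58 AM is 5 h 39 min.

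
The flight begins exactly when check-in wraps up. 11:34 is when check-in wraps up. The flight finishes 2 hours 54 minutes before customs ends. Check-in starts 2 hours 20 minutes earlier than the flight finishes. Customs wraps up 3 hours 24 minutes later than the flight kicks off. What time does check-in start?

09:44

The flight starts at 11:34.
Customs ends at 11:34 + 204 min = 14:58.
The flight ends at 14:58 − 174 min = 12:04.
Check-in starts at 12:04 − 140 min = 09:44.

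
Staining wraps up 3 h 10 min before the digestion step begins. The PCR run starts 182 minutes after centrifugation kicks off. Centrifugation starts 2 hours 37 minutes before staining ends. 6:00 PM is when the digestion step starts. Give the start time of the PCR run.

Staining ends at 6:00 PM − 190 min = 2:50 PM.
Centrifugation starts at 2:50 PM − 157 min = 12:13 PM.
The PCR run starts at 12:13 PM + 182 min = 3:15 PM.

3:15 PM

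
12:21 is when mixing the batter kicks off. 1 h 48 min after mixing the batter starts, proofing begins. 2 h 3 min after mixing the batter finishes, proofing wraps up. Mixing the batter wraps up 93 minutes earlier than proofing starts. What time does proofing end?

Proofing starts at 12:21 + 108 min = 14:09.
Mixing the batter ends at 14:09 − 93 min = 12:36.
Proofing ends at 12:36 + 123 min = 14:39.

14:39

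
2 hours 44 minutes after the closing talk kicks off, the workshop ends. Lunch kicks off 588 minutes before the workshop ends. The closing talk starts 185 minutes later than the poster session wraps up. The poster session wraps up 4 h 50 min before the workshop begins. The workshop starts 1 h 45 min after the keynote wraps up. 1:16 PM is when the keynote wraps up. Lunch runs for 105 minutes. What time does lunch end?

The workshop starts at 1:16 PM + 105 min = 3:01 PM.
The poster session ends at 3:01 PM − 290 min = 10:11 AM.
The closing talk starts at 10:11 AM + 185 min = 1:16 PM.
The workshop ends at 1:16 PM + 164 min = 4:00 PM.
Lunch starts at 4:00 PM − 588 min = 6:12 AM.
Lunch ends at 6:12 AM + 105 min = 7:57 AM.

7:57 AM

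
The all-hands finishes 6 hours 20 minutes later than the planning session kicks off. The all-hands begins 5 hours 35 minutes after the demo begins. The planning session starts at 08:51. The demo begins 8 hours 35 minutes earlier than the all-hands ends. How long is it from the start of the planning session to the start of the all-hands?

3 h 20 min

The all-hands ends at 08:51 + 380 min = 15:11.
The demo starts at 15:11 − 515 min = 06:36.
The all-hands starts at 06:36 + 335 min = 12:11.
From 08:51 to 12:11 is 3 h 20 min.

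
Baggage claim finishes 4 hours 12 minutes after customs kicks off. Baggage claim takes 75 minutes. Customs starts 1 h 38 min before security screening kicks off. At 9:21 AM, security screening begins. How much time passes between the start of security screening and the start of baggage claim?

1 h 19 min

Customs starts at 9:21 AM − 98 min = 7:43 AM.
Baggage claim ends at 7:43 AM + 252 min = 11:55 AM.
Baggage claim starts at 11:55 AM − 75 min = 10:40 AM.
From 9:21 AM to 10:40 AM is 1 h 19 min.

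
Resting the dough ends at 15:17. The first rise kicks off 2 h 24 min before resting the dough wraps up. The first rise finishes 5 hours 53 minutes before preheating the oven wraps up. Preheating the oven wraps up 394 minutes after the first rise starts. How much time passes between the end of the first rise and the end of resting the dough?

The first rise starts at 15:17 − 144 min = 12:53.
Preheating the oven ends at 12:53 + 394 min = 19:27.
The first rise ends at 19:27 − 353 min = 13:34.
From 13:34 to 15:17 is 103 minutes.

103 minutes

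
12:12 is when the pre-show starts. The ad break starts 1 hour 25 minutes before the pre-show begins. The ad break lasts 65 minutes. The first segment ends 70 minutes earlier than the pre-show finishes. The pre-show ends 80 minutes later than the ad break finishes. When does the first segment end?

The ad break starts at 12:12 − 85 min = 10:47.
The ad break ends at 10:47 + 65 min = 11:52.
The pre-show ends at 11:52 + 80 min = 13:12.
The first segment ends at 13:12 − 70 min = 12:02.

12:02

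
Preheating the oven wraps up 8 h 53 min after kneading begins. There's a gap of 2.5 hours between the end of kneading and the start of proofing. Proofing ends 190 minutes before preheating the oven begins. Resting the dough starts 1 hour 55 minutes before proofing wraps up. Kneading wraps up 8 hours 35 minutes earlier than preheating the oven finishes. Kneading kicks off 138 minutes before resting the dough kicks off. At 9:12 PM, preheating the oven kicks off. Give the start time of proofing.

4:37 PM

Proofing ends at 9:12 PM − 190 min = 6:02 PM.
Resting the dough starts at 6:02 PM − 115 min = 4:07 PM.
Kneading starts at 4:07 PM − 138 min = 1:49 PM.
Preheating the oven ends at 1:49 PM + 533 min = 10:42 PM.
Kneading ends at 10:42 PM − 515 min = 2:07 PM.
Proofing starts at 2:07 PM + 150 min = 4:37 PM.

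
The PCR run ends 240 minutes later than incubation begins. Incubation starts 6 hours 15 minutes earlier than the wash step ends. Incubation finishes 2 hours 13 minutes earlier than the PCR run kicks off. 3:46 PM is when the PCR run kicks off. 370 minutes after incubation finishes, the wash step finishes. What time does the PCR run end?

5:28 PM

Incubation ends at 3:46 PM − 133 min = 1:33 PM.
The wash step ends at 1:33 PM + 370 min = 7:43 PM.
Incubation starts at 7:43 PM − 375 min = 1:28 PM.
The PCR run ends at 1:28 PM + 240 min = 5:28 PM.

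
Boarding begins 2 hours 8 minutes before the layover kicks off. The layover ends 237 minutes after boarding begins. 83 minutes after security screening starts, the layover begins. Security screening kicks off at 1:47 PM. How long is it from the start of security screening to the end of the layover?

3 h 12 min

The layover starts at 1:47 PM + 83 min = 3:10 PM.
Boarding starts at 3:10 PM − 128 min = 1:02 PM.
The layover ends at 1:02 PM + 237 min = 4:59 PM.
From 1:47 PM to 4:59 PM is 3 h 12 min.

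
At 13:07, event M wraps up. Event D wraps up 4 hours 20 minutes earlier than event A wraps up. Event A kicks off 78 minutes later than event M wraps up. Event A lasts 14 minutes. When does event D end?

Event A starts at 13:07 + 78 min = 14:25.
Event A ends at 14:25 + 14 min = 14:39.
Event D ends at 14:39 − 260 min = 10:19.

10:19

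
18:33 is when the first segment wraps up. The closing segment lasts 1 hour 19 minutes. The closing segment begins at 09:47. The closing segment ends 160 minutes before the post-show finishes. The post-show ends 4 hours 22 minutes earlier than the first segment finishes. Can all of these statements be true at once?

No

The post-show ends at 18:33 − 262 min = 14:11.
The closing segment ends at 14:11 − 160 min = 11:31.
The closing segment starts at 11:31 − 79 min = 10:12.
But the closing segment is also said to start at 09:47 — a 25-minute conflict.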